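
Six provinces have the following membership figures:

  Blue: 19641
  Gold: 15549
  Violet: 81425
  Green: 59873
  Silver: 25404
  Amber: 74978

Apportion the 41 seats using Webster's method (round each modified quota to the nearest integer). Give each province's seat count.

Blue 3, Gold 2, Violet 12, Green 9, Silver 4, Amber 11

Standard divisor 276870/41 ≈ 6752.927; standard quotas: Blue 2.909, Gold 2.303, Violet 12.058, Green 8.866, Silver 3.762, Amber 11.103.
Rounding to the nearest integer gives Blue 3, Gold 2, Violet 12, Green 9, Silver 4, Amber 11 — total 41, matching the house size, so no adjustment is needed.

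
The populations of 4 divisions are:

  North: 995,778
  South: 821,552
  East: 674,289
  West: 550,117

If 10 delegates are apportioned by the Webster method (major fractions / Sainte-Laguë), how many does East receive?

2

Standard divisor 3041736/10 ≈ 304173.6; standard quotas: North 3.274, South 2.701, East 2.217, West 1.809.
Rounding to the nearest integer gives North 3, South 3, East 2, West 2 — total 10, matching the house size, so no adjustment is needed.
East receives 2.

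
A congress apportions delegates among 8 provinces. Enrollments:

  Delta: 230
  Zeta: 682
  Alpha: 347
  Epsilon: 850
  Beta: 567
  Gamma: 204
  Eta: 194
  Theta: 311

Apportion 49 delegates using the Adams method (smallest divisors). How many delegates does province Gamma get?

3

Standard divisor 3385/49 ≈ 69.082; standard quotas: Delta 3.329, Zeta 9.872, Alpha 5.023, Epsilon 12.304, Beta 8.208, Gamma 2.953, Eta 2.808, Theta 4.502.
Rounding up gives 4, 10, 6, 13, 9, 3, 3, 5 = 53 seats, so the divisor must be adjusted.
With modified divisor 76: modified quotas Delta 3.026, Zeta 8.974, Alpha 4.566, Epsilon 11.184, Beta 7.461, Gamma 2.684, Eta 2.553, Theta 4.092.
Rounding up: Delta 4, Zeta 9, Alpha 5, Epsilon 12, Beta 8, Gamma 3, Eta 3, Theta 5 (total 49).
Gamma receives 3.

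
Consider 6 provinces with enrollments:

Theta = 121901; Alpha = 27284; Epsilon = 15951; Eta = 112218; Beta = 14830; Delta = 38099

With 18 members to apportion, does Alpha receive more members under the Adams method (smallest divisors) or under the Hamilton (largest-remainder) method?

Adams

Adams: Theta 6, Alpha 2, Epsilon 1, Eta 6, Beta 1, Delta 2.
Hamilton: Theta 7, Alpha 1, Epsilon 1, Eta 6, Beta 1, Delta 2.
Alpha gets 2 under Adams and 1 under Hamilton.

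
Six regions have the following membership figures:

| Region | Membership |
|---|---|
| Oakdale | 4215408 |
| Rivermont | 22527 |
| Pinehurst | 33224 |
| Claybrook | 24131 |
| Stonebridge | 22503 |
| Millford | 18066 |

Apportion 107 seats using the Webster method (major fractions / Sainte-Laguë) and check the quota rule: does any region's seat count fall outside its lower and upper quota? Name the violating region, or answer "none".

Oakdale

Standard quotas: Oakdale 104.028, Rivermont 0.556, Pinehurst 0.820, Claybrook 0.596, Stonebridge 0.555, Millford 0.446.
Webster allocation: Oakdale 103, Rivermont 1, Pinehurst 1, Claybrook 1, Stonebridge 1, Millford 0.
Oakdale has quota 104.028 (lower 104, upper 105) but receives 103 — outside the quota interval.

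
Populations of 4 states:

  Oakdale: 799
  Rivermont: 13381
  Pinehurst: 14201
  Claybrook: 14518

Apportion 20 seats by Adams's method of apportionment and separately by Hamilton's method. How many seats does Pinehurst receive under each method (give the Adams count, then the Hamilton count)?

6 and 7

Adams: Oakdale 1, Rivermont 6, Pinehurst 6, Claybrook 7.
Hamilton: Oakdale 0, Rivermont 6, Pinehurst 7, Claybrook 7.
Pinehurst gets 6 under Adams and 7 under Hamilton.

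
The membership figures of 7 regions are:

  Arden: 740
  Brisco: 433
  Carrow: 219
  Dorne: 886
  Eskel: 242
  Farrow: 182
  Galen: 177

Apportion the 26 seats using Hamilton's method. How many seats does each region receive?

Total 2879; standard divisor 2879/26 ≈ 110.731.
Standard quotas: Arden 6.683, Brisco 3.910, Carrow 1.978, Dorne 8.001, Eskel 2.185, Farrow 1.644, Galen 1.598.
Lower quotas: Arden 6, Brisco 3, Carrow 1, Dorne 8, Eskel 2, Farrow 1, Galen 1 (sum 22, leaving 4 seats).
Remainders in descending order: Carrow 0.978, Brisco 0.910, Arden 0.683, Farrow 0.644, Galen 0.598, Eskel 0.185, Dorne 0.001.
The surplus seats go to Carrow, Brisco, Arden, Farrow.

Arden 7, Brisco 4, Carrow 2, Dorne 8, Eskel 2, Farrow 2, Galen 1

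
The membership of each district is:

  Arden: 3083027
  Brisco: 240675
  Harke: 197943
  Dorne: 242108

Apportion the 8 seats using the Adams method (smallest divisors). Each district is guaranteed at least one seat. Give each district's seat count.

Standard divisor 3763753/8 ≈ 470469.125; standard quotas: Arden 6.553, Brisco 0.512, Harke 0.421, Dorne 0.515.
Rounding up gives 7, 1, 1, 1 = 10 seats, so the divisor must be adjusted.
With modified divisor 693700: modified quotas Arden 4.444, Brisco 0.347, Harke 0.285, Dorne 0.349.
Rounding up: Arden 5, Brisco 1, Harke 1, Dorne 1 (total 8).

Arden 5; Brisco 1; Harke 1; Dorne 1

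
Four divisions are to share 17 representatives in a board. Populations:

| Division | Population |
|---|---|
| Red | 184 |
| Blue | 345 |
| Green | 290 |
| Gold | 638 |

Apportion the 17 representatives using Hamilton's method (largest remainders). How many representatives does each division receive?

Total 1457; standard divisor 1457/17 ≈ 85.706.
Standard quotas: Red 2.147, Blue 4.025, Green 3.384, Gold 7.444.
Lower quotas: Red 2, Blue 4, Green 3, Gold 7 (sum 16, leaving 1 seat).
Remainders in descending order: Gold 0.444, Green 0.384, Red 0.147, Blue 0.025.
The surplus seat goes to Gold.

Red=2, Blue=4, Green=3, Gold=8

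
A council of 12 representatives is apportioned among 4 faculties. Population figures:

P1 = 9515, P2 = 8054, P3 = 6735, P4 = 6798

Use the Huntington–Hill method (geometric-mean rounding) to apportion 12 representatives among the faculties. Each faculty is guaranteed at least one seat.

With divisor 2748: modified quotas P1 3.463, P2 2.931, P3 2.451, P4 2.474.
Geometric-mean thresholds: P1 √(3·4)=3.464, P2 √(2·3)=2.449, P3 √(2·3)=2.449, P4 √(2·3)=2.449.
Each quota rounded against its threshold gives P1 3, P2 3, P3 3, P4 3 (total 12).

P1 3, P2 3, P3 3, P4 3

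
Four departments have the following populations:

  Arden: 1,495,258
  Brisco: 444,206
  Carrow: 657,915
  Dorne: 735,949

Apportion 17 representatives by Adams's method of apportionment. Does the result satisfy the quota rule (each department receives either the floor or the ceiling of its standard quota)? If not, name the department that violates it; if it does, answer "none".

none

Standard quotas: Arden 7.626, Brisco 2.265, Carrow 3.355, Dorne 3.753.
Adams allocation: Arden 7, Brisco 3, Carrow 3, Dorne 4.
Every allocation lies between the lower and upper quota.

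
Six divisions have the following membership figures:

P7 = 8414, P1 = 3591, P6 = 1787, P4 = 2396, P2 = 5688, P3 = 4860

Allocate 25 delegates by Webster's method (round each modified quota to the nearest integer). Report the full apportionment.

Standard divisor 26736/25 ≈ 1069.44; standard quotas: P7 7.868, P1 3.358, P6 1.671, P4 2.240, P2 5.319, P3 4.544.
Rounding to the nearest integer gives P7 8, P1 3, P6 2, P4 2, P2 5, P3 5 — total 25, matching the house size, so no adjustment is needed.

P7: 8, P1: 3, P6: 2, P4: 2, P2: 5, P3: 5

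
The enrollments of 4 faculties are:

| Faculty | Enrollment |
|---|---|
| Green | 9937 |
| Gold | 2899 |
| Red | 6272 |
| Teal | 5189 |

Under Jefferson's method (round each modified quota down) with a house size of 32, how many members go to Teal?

Standard divisor 24297/32 ≈ 759.281; standard quotas: Green 13.087, Gold 3.818, Red 8.260, Teal 6.834.
Rounding down gives 13, 3, 8, 6 = 30 seats, so the divisor must be adjusted.
With modified divisor 720: modified quotas Green 13.801, Gold 4.026, Red 8.711, Teal 7.207.
Rounding down: Green 13, Gold 4, Red 8, Teal 7 (total 32).
Teal receives 7.

7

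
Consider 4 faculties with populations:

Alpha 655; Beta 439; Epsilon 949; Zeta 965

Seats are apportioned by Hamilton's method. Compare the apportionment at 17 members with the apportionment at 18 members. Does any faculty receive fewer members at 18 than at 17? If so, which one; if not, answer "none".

Beta

At 17 seats: Alpha 4, Beta 3, Epsilon 5, Zeta 5.
At 18 seats: Alpha 4, Beta 2, Epsilon 6, Zeta 6.
Beta drops from 3 to 2.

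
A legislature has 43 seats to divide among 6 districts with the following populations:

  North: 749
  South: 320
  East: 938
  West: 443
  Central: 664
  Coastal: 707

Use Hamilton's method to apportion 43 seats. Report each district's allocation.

North: 8, South: 4, East: 11, West: 5, Central: 7, Coastal: 8

Standard divisor: 3821 ÷ 43 ≈ 88.86.
Standard quotas: North 8.429, South 3.601, East 10.556, West 4.985, Central 7.472, Coastal 7.956.
Lower quotas: North 8, South 3, East 10, West 4, Central 7, Coastal 7 (sum 39, leaving 4 seats).
Remainders in descending order: West 0.985, Coastal 0.956, South 0.601, East 0.556, Central 0.472, North 0.429.
Largest remainders: West, Coastal, South, East receive the extra seats.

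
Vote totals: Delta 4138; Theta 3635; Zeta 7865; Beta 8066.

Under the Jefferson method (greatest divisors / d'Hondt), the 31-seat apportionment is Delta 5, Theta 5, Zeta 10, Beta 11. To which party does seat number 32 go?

Priority for the next seat is population ÷ (current seats + 1).
Priorities: Delta 689.667, Theta 605.833, Zeta 715.000, Beta 672.167.
Highest priority: Zeta.

Zeta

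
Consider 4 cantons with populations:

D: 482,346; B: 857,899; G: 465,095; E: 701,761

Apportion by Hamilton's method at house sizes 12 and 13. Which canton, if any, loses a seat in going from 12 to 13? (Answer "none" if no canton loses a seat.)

At 12 seats: D 2, B 4, G 2, E 4.
At 13 seats: D 3, B 4, G 2, E 4.
No canton's allocation decreased.

none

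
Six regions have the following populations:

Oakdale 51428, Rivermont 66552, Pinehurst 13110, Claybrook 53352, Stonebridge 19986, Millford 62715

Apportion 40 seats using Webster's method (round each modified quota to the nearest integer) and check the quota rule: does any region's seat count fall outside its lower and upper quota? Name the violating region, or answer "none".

none

Standard quotas: Oakdale 7.700, Rivermont 9.965, Pinehurst 1.963, Claybrook 7.989, Stonebridge 2.993, Millford 9.390.
Webster allocation: Oakdale 8, Rivermont 10, Pinehurst 2, Claybrook 8, Stonebridge 3, Millford 9.
Every allocation lies between the lower and upper quota.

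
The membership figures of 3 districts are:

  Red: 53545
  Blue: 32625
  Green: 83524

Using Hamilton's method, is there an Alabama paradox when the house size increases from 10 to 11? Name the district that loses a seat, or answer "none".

At 10 seats: Red 3, Blue 2, Green 5.
At 11 seats: Red 4, Blue 2, Green 5.
No district's allocation decreased.

none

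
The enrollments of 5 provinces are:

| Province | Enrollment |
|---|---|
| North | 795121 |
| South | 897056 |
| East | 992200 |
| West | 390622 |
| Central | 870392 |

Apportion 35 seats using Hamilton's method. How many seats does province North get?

7

Standard divisor: 3945391 ÷ 35 ≈ 112725.457.
Standard quotas: North 7.0536, South 7.9579, East 8.8019, West 3.4653, Central 7.7213.
Lower quotas: North 7, South 7, East 8, West 3, Central 7 (sum 32, leaving 3 seats).
Remainders in descending order: South 0.9579, East 0.8019, Central 0.7213, West 0.4653, North 0.0536.
Largest remainders: South, East, Central receive the extra seats.
North receives 7.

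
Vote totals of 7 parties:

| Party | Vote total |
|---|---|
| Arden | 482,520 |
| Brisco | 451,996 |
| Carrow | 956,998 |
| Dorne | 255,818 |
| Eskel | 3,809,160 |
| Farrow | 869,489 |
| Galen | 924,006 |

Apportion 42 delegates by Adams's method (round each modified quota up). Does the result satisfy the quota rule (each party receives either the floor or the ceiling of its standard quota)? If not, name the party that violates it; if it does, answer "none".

Standard quotas: Arden 2.615, Brisco 2.450, Carrow 5.186, Dorne 1.386, Eskel 20.643, Farrow 4.712, Galen 5.008.
Adams allocation: Arden 3, Brisco 3, Carrow 5, Dorne 2, Eskel 19, Farrow 5, Galen 5.
Eskel has quota 20.643 (lower 20, upper 21) but receives 19 — outside the quota interval.

Eskel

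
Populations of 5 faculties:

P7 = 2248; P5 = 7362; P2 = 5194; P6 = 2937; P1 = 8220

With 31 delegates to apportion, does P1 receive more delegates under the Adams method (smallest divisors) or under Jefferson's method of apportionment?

Adams: P7 3, P5 9, P2 6, P6 4, P1 9.
Jefferson: P7 3, P5 9, P2 6, P6 3, P1 10.
P1 gets 9 under Adams and 10 under Jefferson.

Jefferson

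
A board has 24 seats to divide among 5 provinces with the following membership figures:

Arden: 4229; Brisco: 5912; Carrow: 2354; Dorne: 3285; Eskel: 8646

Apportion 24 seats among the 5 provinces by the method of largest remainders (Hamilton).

Arden=4, Brisco=6, Carrow=2, Dorne=3, Eskel=9

Standard divisor: 24426 ÷ 24 ≈ 1017.75.
Standard quotas: Arden 4.1552, Brisco 5.8089, Carrow 2.3129, Dorne 3.2277, Eskel 8.4952.
Lower quotas: Arden 4, Brisco 5, Carrow 2, Dorne 3, Eskel 8 (sum 22, leaving 2 seats).
Remainders in descending order: Brisco 0.8089, Eskel 0.4952, Carrow 0.3129, Dorne 0.2277, Arden 0.1552.
Largest remainders: Brisco, Eskel receive the extra seats.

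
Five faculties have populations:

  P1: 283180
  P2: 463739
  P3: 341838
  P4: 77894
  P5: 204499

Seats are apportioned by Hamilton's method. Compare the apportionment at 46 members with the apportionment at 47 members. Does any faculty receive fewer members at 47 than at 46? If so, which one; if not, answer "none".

At 46 seats: P1 9, P2 16, P3 11, P4 3, P5 7.
At 47 seats: P1 10, P2 16, P3 12, P4 2, P5 7.
P4 drops from 3 to 2.

P4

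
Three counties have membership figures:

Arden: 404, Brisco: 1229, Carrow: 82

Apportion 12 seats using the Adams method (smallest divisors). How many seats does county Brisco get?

Standard divisor 1715/12 ≈ 142.917; standard quotas: Arden 2.827, Brisco 8.599, Carrow 0.574.
Rounding up gives 3, 9, 1 = 13 seats, so the divisor must be adjusted.
With modified divisor 160: modified quotas Arden 2.525, Brisco 7.681, Carrow 0.512.
Rounding up: Arden 3, Brisco 8, Carrow 1 (total 12).
Brisco receives 8.

8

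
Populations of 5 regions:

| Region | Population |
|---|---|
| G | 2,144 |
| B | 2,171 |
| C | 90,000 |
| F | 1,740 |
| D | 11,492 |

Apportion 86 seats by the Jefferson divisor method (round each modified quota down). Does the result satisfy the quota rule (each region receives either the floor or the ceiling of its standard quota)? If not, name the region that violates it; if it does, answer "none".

C

Standard quotas: G 1.714, B 1.736, C 71.969, F 1.391, D 9.190.
Jefferson allocation: G 1, B 1, C 74, F 1, D 9.
C has quota 71.969 (lower 71, upper 72) but receives 74 — outside the quota interval.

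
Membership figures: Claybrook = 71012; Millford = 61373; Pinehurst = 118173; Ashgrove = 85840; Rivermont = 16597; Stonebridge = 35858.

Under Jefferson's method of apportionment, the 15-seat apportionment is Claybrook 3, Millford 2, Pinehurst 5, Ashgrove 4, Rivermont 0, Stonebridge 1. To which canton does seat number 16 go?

Millford

Priority for the next seat is population ÷ (current seats + 1).
Priorities: Claybrook 17753.000, Millford 20457.667, Pinehurst 19695.500, Ashgrove 17168.000, Rivermont 16597.000, Stonebridge 17929.000.
Highest priority: Millford.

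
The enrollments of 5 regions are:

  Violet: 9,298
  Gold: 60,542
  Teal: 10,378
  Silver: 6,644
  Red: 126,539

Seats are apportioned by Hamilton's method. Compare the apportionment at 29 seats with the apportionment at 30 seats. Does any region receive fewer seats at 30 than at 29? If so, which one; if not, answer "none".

Teal

At 29 seats: Violet 1, Gold 8, Teal 2, Silver 1, Red 17.
At 30 seats: Violet 1, Gold 9, Teal 1, Silver 1, Red 18.
Teal drops from 2 to 1.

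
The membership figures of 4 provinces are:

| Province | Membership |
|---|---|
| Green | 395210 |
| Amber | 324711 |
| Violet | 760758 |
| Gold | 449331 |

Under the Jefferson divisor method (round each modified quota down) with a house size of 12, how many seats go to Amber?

Standard divisor 1930010/12 ≈ 160834.167; standard quotas: Green 2.457, Amber 2.019, Violet 4.730, Gold 2.794.
Rounding down gives 2, 2, 4, 2 = 10 seats, so the divisor must be adjusted.
With modified divisor 140800: modified quotas Green 2.807, Amber 2.306, Violet 5.403, Gold 3.191.
Rounding down: Green 2, Amber 2, Violet 5, Gold 3 (total 12).
Amber receives 2.

2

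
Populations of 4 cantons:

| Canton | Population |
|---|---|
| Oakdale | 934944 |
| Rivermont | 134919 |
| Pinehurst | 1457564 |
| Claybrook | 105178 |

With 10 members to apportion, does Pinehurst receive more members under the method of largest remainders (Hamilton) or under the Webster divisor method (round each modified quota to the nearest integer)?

Hamilton

Hamilton: Oakdale 4, Rivermont 0, Pinehurst 6, Claybrook 0.
Webster: Oakdale 4, Rivermont 1, Pinehurst 5, Claybrook 0.
Pinehurst gets 6 under Hamilton and 5 under Webster.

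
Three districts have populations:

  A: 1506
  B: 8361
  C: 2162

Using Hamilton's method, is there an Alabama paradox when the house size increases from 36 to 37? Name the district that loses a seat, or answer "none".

A

At 36 seats: A 5, B 25, C 6.
At 37 seats: A 4, B 26, C 7.
A drops from 5 to 4.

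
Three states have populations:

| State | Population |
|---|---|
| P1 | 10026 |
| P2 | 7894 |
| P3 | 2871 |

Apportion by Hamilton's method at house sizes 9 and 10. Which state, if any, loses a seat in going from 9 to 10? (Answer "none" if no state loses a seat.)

none

At 9 seats: P1 4, P2 4, P3 1.
At 10 seats: P1 5, P2 4, P3 1.
No state's allocation decreased.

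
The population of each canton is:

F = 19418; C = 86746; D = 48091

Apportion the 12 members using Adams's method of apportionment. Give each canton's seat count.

F: 2, C: 6, D: 4

Standard divisor 154255/12 ≈ 12854.583; standard quotas: F 1.511, C 6.748, D 3.741.
Rounding up gives 2, 7, 4 = 13 seats, so the divisor must be adjusted.
With modified divisor 15200: modified quotas F 1.278, C 5.707, D 3.164.
Rounding up: F 2, C 6, D 4 (total 12).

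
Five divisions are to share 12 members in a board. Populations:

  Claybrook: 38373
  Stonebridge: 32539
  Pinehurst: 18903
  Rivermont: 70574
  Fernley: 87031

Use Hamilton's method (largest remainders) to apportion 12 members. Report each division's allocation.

Claybrook 2; Stonebridge 2; Pinehurst 1; Rivermont 3; Fernley 4

The standard divisor is 247420/12 ≈ 20618.333.
Standard quotas: Claybrook 1.8611, Stonebridge 1.5782, Pinehurst 0.9168, Rivermont 3.4229, Fernley 4.2210.
Lower quotas: Claybrook 1, Stonebridge 1, Pinehurst 0, Rivermont 3, Fernley 4 (sum 9, leaving 3 seats).
Remainders in descending order: Pinehurst 0.9168, Claybrook 0.8611, Stonebridge 0.5782, Rivermont 0.4229, Fernley 0.2210.
Largest remainders: Pinehurst, Claybrook, Stonebridge receive the extra seats.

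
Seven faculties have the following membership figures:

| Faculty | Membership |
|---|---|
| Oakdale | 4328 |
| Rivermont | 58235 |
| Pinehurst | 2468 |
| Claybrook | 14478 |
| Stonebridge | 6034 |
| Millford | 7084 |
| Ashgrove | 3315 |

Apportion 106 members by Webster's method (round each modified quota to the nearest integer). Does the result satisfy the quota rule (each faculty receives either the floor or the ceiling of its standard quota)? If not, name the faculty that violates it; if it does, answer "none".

Rivermont

Standard quotas: Oakdale 4.782, Rivermont 64.340, Pinehurst 2.727, Claybrook 15.996, Stonebridge 6.667, Millford 7.827, Ashgrove 3.663.
Webster allocation: Oakdale 5, Rivermont 63, Pinehurst 3, Claybrook 16, Stonebridge 7, Millford 8, Ashgrove 4.
Rivermont has quota 64.340 (lower 64, upper 65) but receives 63 — outside the quota interval.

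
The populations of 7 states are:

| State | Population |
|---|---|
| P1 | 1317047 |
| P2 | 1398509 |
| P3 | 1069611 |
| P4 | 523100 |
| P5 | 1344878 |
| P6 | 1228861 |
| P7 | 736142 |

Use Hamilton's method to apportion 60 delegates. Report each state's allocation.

Standard divisor: 7618148 ÷ 60 ≈ 126969.133.
Standard quotas: P1 10.3730, P2 11.0146, P3 8.4242, P4 4.1199, P5 10.5922, P6 9.6784, P7 5.7978.
Lower quotas: P1 10, P2 11, P3 8, P4 4, P5 10, P6 9, P7 5 (sum 57, leaving 3 seats).
Remainders in descending order: P7 0.7978, P6 0.6784, P5 0.5922, P3 0.4242, P1 0.3730, P4 0.1199, P2 0.0146.
The surplus seats go to P7, P6, P5.

P1: 10; P2: 11; P3: 8; P4: 4; P5: 11; P6: 10; P7: 6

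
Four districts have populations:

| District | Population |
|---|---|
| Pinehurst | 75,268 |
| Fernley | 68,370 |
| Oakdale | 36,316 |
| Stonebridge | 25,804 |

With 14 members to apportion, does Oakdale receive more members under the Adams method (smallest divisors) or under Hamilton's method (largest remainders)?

Adams

Adams: Pinehurst 5, Fernley 4, Oakdale 3, Stonebridge 2.
Hamilton: Pinehurst 5, Fernley 5, Oakdale 2, Stonebridge 2.
Oakdale gets 3 under Adams and 2 under Hamilton.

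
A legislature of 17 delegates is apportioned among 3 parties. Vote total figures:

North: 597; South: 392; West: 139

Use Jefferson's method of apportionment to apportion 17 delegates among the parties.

North=9; South=6; West=2

Standard divisor 1128/17 ≈ 66.353; standard quotas: North 8.997, South 5.908, West 2.095.
Rounding down gives 8, 5, 2 = 15 seats, so the divisor must be adjusted.
With modified divisor 60: modified quotas North 9.950, South 6.533, West 2.317.
Rounding down: North 9, South 6, West 2 (total 17).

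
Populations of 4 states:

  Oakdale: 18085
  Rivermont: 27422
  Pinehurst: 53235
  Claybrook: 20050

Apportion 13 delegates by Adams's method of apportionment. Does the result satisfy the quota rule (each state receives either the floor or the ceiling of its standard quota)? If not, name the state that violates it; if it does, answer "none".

Standard quotas: Oakdale 1.979, Rivermont 3.001, Pinehurst 5.826, Claybrook 2.194.
Adams allocation: Oakdale 2, Rivermont 3, Pinehurst 6, Claybrook 2.
Every allocation lies between the lower and upper quota.

none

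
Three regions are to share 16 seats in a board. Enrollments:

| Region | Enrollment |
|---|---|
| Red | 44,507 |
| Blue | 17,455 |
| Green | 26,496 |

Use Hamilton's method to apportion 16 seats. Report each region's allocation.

Standard divisor: 88458 ÷ 16 ≈ 5528.625.
Standard quotas: Red 8.0503, Blue 3.1572, Green 4.7925.
Lower quotas: Red 8, Blue 3, Green 4 (sum 15, leaving 1 seat).
Remainders in descending order: Green 0.7925, Blue 0.1572, Red 0.0503.
The surplus seat goes to Green.

Red=8; Blue=3; Green=5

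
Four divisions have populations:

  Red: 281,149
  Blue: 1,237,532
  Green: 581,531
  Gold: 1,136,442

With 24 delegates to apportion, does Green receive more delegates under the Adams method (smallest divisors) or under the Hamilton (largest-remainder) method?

Adams

Adams: Red 2, Blue 9, Green 5, Gold 8.
Hamilton: Red 2, Blue 9, Green 4, Gold 9.
Green gets 5 under Adams and 4 under Hamilton.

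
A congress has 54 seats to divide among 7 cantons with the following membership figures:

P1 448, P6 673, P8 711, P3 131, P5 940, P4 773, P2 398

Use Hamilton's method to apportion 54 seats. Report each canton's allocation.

P1=6; P6=9; P8=9; P3=2; P5=13; P4=10; P2=5

The standard divisor is 4074/54 ≈ 75.444.
Standard quotas: P1 5.938, P6 8.920, P8 9.424, P3 1.736, P5 12.459, P4 10.246, P2 5.275.
Lower quotas: P1 5, P6 8, P8 9, P3 1, P5 12, P4 10, P2 5 (sum 50, leaving 4 seats).
Remainders in descending order: P1 0.938, P6 0.920, P3 0.736, P5 0.459, P8 0.424, P2 0.275, P4 0.246.
The surplus seats go to P1, P6, P3, P5.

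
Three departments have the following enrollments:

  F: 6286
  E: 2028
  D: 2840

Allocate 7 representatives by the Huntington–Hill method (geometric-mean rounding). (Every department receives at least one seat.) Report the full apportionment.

F 4, E 1, D 2

With divisor 1624: modified quotas F 3.871, E 1.249, D 1.749.
Geometric-mean thresholds: F √(3·4)=3.464, E √(1·2)=1.414, D √(1·2)=1.414.
Each quota rounded against its threshold gives F 4, E 1, D 2 (total 7).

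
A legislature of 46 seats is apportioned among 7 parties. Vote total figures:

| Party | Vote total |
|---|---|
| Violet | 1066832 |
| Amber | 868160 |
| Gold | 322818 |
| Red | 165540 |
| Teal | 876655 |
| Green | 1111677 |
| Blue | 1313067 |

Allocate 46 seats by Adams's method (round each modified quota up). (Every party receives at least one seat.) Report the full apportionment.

Standard divisor 5724749/46 ≈ 124451.065; standard quotas: Violet 8.572, Amber 6.976, Gold 2.594, Red 1.330, Teal 7.044, Green 8.933, Blue 10.551.
Rounding up gives 9, 7, 3, 2, 8, 9, 11 = 49 seats, so the divisor must be adjusted.
With modified divisor 136200: modified quotas Violet 7.833, Amber 6.374, Gold 2.370, Red 1.215, Teal 6.437, Green 8.162, Blue 9.641.
Rounding up: Violet 8, Amber 7, Gold 3, Red 2, Teal 7, Green 9, Blue 10 (total 46).

Violet: 8, Amber: 7, Gold: 3, Red: 2, Teal: 7, Green: 9, Blue: 10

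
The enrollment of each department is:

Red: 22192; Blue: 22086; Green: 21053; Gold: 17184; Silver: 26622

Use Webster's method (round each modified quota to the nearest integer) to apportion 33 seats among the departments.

Red: 7, Blue: 7, Green: 6, Gold: 5, Silver: 8

Standard divisor 109137/33 ≈ 3307.182; standard quotas: Red 6.710, Blue 6.678, Green 6.366, Gold 5.196, Silver 8.050.
Rounding to the nearest integer gives Red 7, Blue 7, Green 6, Gold 5, Silver 8 — total 33, matching the house size, so no adjustment is needed.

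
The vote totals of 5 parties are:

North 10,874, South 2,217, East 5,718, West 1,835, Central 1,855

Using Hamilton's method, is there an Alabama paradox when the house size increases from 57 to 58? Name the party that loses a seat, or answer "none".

South

At 57 seats: North 27, South 6, East 14, West 5, Central 5.
At 58 seats: North 28, South 5, East 15, West 5, Central 5.
South drops from 6 to 5.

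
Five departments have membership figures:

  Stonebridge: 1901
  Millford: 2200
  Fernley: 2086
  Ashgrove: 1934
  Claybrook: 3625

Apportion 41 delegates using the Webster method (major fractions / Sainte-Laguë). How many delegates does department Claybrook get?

12

Standard divisor 11746/41 ≈ 286.488; standard quotas: Stonebridge 6.636, Millford 7.679, Fernley 7.281, Ashgrove 6.751, Claybrook 12.653.
Rounding to the nearest integer gives 7, 8, 7, 7, 13 = 42 seats, so the divisor must be adjusted.
With modified divisor 291: modified quotas Stonebridge 6.533, Millford 7.560, Fernley 7.168, Ashgrove 6.646, Claybrook 12.457.
Rounding to the nearest integer: Stonebridge 7, Millford 8, Fernley 7, Ashgrove 7, Claybrook 12 (total 41).
Claybrook receives 12.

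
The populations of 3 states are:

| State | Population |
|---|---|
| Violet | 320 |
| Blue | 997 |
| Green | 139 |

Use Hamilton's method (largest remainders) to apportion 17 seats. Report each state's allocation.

Violet: 4, Blue: 12, Green: 1

Total 1456; standard divisor 1456/17 ≈ 85.647.
Standard quotas: Violet 3.736, Blue 11.641, Green 1.623.
Lower quotas: Violet 3, Blue 11, Green 1 (sum 15, leaving 2 seats).
Remainders in descending order: Violet 0.736, Blue 0.641, Green 0.623.
The surplus seats go to Violet, Blue.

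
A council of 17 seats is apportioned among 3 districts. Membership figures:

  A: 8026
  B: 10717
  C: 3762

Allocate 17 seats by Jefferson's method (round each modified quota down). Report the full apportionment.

A=6; B=8; C=3

Standard divisor 22505/17 ≈ 1323.824; standard quotas: A 6.063, B 8.095, C 2.842.
Rounding down gives 6, 8, 2 = 16 seats, so the divisor must be adjusted.
With modified divisor 1200: modified quotas A 6.688, B 8.931, C 3.135.
Rounding down: A 6, B 8, C 3 (total 17).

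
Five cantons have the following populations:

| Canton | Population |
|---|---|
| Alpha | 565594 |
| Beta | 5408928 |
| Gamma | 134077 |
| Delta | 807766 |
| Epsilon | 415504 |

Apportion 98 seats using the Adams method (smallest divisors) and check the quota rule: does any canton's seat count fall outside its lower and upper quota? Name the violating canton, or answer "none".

Beta

Standard quotas: Alpha 7.560, Beta 72.297, Gamma 1.792, Delta 10.797, Epsilon 5.554.
Adams allocation: Alpha 8, Beta 71, Gamma 2, Delta 11, Epsilon 6.
Beta has quota 72.297 (lower 72, upper 73) but receives 71 — outside the quota interval.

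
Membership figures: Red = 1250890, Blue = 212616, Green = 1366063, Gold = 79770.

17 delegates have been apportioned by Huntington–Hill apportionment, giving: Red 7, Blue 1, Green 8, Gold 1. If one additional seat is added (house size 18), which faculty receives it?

Red

Priority for the next seat is population ÷ (√(s·(s+1))).
Priorities: Red 167157.207, Blue 150342.215, Green 160992.068, Gold 56405.908.
Highest priority: Red.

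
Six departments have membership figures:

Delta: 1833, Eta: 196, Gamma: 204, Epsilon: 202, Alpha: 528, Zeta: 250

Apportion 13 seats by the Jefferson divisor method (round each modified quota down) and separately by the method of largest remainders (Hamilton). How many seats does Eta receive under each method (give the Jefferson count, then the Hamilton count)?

Jefferson: Delta 9, Eta 0, Gamma 1, Epsilon 0, Alpha 2, Zeta 1.
Hamilton: Delta 7, Eta 1, Gamma 1, Epsilon 1, Alpha 2, Zeta 1.
Eta gets 0 under Jefferson and 1 under Hamilton.

0 and 1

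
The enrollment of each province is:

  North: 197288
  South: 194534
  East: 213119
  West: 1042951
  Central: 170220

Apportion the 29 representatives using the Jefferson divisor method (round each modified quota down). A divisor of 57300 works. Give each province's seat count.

With modified divisor 57300: modified quotas North 3.443, South 3.395, East 3.719, West 18.202, Central 2.971.
Rounding down: North 3, South 3, East 3, West 18, Central 2 (total 29).

North 3; South 3; East 3; West 18; Central 2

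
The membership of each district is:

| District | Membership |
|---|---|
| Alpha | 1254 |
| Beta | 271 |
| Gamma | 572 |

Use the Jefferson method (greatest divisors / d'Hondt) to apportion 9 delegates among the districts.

Standard divisor 2097/9 ≈ 233; standard quotas: Alpha 5.382, Beta 1.163, Gamma 2.455.
Rounding down gives 5, 1, 2 = 8 seats, so the divisor must be adjusted.
With modified divisor 200: modified quotas Alpha 6.270, Beta 1.355, Gamma 2.860.
Rounding down: Alpha 6, Beta 1, Gamma 2 (total 9).

Alpha=6, Beta=1, Gamma=2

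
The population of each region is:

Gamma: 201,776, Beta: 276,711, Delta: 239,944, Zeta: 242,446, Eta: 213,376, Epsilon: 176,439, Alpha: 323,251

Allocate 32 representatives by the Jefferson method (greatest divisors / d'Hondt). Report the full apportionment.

Gamma: 4; Beta: 5; Delta: 5; Zeta: 5; Eta: 4; Epsilon: 3; Alpha: 6

Standard divisor 1673943/32 ≈ 52310.719; standard quotas: Gamma 3.857, Beta 5.290, Delta 4.587, Zeta 4.635, Eta 4.079, Epsilon 3.373, Alpha 6.179.
Rounding down gives 3, 5, 4, 4, 4, 3, 6 = 29 seats, so the divisor must be adjusted.
With modified divisor 47100: modified quotas Gamma 4.284, Beta 5.875, Delta 5.094, Zeta 5.147, Eta 4.530, Epsilon 3.746, Alpha 6.863.
Rounding down: Gamma 4, Beta 5, Delta 5, Zeta 5, Eta 4, Epsilon 3, Alpha 6 (total 32).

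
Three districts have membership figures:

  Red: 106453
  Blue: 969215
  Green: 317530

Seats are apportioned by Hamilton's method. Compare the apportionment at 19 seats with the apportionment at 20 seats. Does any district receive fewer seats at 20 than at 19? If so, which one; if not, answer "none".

Red

At 19 seats: Red 2, Blue 13, Green 4.
At 20 seats: Red 1, Blue 14, Green 5.
Red drops from 2 to 1.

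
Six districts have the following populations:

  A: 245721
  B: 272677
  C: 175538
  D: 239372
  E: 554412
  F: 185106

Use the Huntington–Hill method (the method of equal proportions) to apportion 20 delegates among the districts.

With divisor 82131: modified quotas A 2.992, B 3.320, C 2.137, D 2.915, E 6.750, F 2.254.
Geometric-mean thresholds: A √(2·3)=2.449, B √(3·4)=3.464, C √(2·3)=2.449, D √(2·3)=2.449, E √(6·7)=6.481, F √(2·3)=2.449.
Each quota rounded against its threshold gives A 3, B 3, C 2, D 3, E 7, F 2 (total 20).

A: 3, B: 3, C: 2, D: 3, E: 7, F: 2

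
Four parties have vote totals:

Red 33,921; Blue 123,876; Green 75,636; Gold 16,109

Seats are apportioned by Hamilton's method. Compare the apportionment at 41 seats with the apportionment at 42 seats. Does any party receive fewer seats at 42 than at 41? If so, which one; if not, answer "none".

Red

At 41 seats: Red 6, Blue 20, Green 12, Gold 3.
At 42 seats: Red 5, Blue 21, Green 13, Gold 3.
Red drops from 6 to 5.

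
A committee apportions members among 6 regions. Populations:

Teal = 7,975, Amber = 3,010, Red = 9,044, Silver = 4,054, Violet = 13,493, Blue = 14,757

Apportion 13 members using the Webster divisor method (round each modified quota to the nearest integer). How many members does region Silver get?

1

Standard divisor 52333/13 ≈ 4025.615; standard quotas: Teal 1.981, Amber 0.748, Red 2.247, Silver 1.007, Violet 3.352, Blue 3.666.
Rounding to the nearest integer gives Teal 2, Amber 1, Red 2, Silver 1, Violet 3, Blue 4 — total 13, matching the house size, so no adjustment is needed.
Silver receives 1.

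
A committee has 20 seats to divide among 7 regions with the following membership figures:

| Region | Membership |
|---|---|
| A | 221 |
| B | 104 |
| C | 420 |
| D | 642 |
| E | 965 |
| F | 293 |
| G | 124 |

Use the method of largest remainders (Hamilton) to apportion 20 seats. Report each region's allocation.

A: 1, B: 1, C: 3, D: 5, E: 7, F: 2, G: 1

Standard divisor: 2769 ÷ 20 ≈ 138.45.
Standard quotas: A 1.596, B 0.751, C 3.034, D 4.637, E 6.970, F 2.116, G 0.896.
Lower quotas: A 1, B 0, C 3, D 4, E 6, F 2, G 0 (sum 16, leaving 4 seats).
Remainders in descending order: E 0.970, G 0.896, B 0.751, D 0.637, A 0.596, F 0.116, C 0.034.
Largest remainders: E, G, B, D receive the extra seats.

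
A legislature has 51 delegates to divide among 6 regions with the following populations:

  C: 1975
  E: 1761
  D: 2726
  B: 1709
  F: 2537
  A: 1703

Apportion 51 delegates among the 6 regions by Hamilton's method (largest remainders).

Standard divisor: 12411 ÷ 51 ≈ 243.353.
Standard quotas: C 8.116, E 7.236, D 11.202, B 7.023, F 10.425, A 6.998.
Lower quotas: C 8, E 7, D 11, B 7, F 10, A 6 (sum 49, leaving 2 seats).
Remainders in descending order: A 0.998, F 0.425, E 0.236, D 0.202, C 0.116, B 0.023.
Largest remainders: A, F receive the extra seats.

C: 8, E: 7, D: 11, B: 7, F: 11, A: 7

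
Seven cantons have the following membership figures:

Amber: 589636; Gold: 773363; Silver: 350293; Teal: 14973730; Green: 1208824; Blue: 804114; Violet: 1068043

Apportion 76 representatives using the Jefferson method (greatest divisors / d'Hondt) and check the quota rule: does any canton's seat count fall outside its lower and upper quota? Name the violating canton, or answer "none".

Teal

Standard quotas: Amber 2.267, Gold 2.973, Silver 1.347, Teal 57.568, Green 4.647, Blue 3.091, Violet 4.106.
Jefferson allocation: Amber 2, Gold 3, Silver 1, Teal 59, Green 4, Blue 3, Violet 4.
Teal has quota 57.568 (lower 57, upper 58) but receives 59 — outside the quota interval.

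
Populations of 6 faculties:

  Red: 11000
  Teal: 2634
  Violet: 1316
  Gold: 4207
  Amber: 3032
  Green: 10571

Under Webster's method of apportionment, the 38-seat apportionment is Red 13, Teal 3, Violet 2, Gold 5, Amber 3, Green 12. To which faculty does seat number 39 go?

Priority for the next seat is population ÷ (current seats + 0.5).
Priorities: Red 814.815, Teal 752.571, Violet 526.400, Gold 764.909, Amber 866.286, Green 845.680.
Highest priority: Amber.

Amber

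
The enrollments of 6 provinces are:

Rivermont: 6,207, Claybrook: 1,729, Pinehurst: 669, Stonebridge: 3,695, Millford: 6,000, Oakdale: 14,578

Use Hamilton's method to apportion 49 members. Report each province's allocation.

Rivermont 9, Claybrook 3, Pinehurst 1, Stonebridge 5, Millford 9, Oakdale 22

Total 32878; standard divisor 32878/49 ≈ 670.98.
Standard quotas: Rivermont 9.2507, Claybrook 2.5768, Pinehurst 0.9970, Stonebridge 5.5069, Millford 8.9421, Oakdale 21.7264.
Lower quotas: Rivermont 9, Claybrook 2, Pinehurst 0, Stonebridge 5, Millford 8, Oakdale 21 (sum 45, leaving 4 seats).
Remainders in descending order: Pinehurst 0.9970, Millford 0.9421, Oakdale 0.7264, Claybrook 0.5768, Stonebridge 0.5069, Rivermont 0.2507.
The surplus seats go to Pinehurst, Millford, Oakdale, Claybrook.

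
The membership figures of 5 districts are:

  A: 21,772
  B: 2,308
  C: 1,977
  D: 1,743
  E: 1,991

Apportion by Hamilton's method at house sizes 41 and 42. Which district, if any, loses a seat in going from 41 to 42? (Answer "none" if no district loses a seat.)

none

At 41 seats: A 30, B 3, C 3, D 2, E 3.
At 42 seats: A 31, B 3, C 3, D 2, E 3.
No district's allocation decreased.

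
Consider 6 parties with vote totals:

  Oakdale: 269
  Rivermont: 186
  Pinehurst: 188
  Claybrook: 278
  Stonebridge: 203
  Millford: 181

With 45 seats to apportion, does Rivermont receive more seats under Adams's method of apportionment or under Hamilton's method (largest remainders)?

Adams

Adams: Oakdale 9, Rivermont 7, Pinehurst 7, Claybrook 9, Stonebridge 7, Millford 6.
Hamilton: Oakdale 9, Rivermont 6, Pinehurst 7, Claybrook 10, Stonebridge 7, Millford 6.
Rivermont gets 7 under Adams and 6 under Hamilton.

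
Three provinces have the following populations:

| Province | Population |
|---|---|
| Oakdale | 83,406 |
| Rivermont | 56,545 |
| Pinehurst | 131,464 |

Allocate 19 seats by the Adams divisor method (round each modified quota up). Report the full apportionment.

Standard divisor 271415/19 ≈ 14285; standard quotas: Oakdale 5.839, Rivermont 3.958, Pinehurst 9.203.
Rounding up gives 6, 4, 10 = 20 seats, so the divisor must be adjusted.
With modified divisor 15500: modified quotas Oakdale 5.381, Rivermont 3.648, Pinehurst 8.482.
Rounding up: Oakdale 6, Rivermont 4, Pinehurst 9 (total 19).

Oakdale 6, Rivermont 4, Pinehurst 9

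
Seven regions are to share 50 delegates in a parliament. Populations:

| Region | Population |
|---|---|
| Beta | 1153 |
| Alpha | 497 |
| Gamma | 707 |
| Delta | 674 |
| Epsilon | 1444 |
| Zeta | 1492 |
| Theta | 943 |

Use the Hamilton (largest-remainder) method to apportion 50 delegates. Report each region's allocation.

Beta 8, Alpha 4, Gamma 5, Delta 5, Epsilon 10, Zeta 11, Theta 7

Total 6910; standard divisor 6910/50 ≈ 138.2.
Standard quotas: Beta 8.343, Alpha 3.596, Gamma 5.116, Delta 4.877, Epsilon 10.449, Zeta 10.796, Theta 6.823.
Lower quotas: Beta 8, Alpha 3, Gamma 5, Delta 4, Epsilon 10, Zeta 10, Theta 6 (sum 46, leaving 4 seats).
Remainders in descending order: Delta 0.877, Theta 0.823, Zeta 0.796, Alpha 0.596, Epsilon 0.449, Beta 0.343, Gamma 0.116.
Largest remainders: Delta, Theta, Zeta, Alpha receive the extra seats.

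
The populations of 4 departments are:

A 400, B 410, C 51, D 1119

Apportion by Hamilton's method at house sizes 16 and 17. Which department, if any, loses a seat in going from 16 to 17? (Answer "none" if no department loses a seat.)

At 16 seats: A 3, B 3, C 1, D 9.
At 17 seats: A 3, B 4, C 0, D 10.
C drops from 1 to 0.

C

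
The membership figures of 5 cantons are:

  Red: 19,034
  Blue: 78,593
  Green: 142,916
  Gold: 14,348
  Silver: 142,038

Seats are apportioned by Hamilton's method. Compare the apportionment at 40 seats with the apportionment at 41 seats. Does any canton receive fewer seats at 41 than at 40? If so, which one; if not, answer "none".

At 40 seats: Red 2, Blue 8, Green 14, Gold 2, Silver 14.
At 41 seats: Red 2, Blue 8, Green 15, Gold 1, Silver 15.
Gold drops from 2 to 1.

Gold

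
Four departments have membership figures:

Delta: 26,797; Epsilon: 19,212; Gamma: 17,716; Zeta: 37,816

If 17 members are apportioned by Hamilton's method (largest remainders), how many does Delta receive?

5

Standard divisor: 101541 ÷ 17 = 5973.
Standard quotas: Delta 4.4864, Epsilon 3.2165, Gamma 2.9660, Zeta 6.3312.
Lower quotas: Delta 4, Epsilon 3, Gamma 2, Zeta 6 (sum 15, leaving 2 seats).
Remainders in descending order: Gamma 0.9660, Delta 0.4864, Zeta 0.3312, Epsilon 0.2165.
Largest remainders: Gamma, Delta receive the extra seats.
Delta receives 5.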